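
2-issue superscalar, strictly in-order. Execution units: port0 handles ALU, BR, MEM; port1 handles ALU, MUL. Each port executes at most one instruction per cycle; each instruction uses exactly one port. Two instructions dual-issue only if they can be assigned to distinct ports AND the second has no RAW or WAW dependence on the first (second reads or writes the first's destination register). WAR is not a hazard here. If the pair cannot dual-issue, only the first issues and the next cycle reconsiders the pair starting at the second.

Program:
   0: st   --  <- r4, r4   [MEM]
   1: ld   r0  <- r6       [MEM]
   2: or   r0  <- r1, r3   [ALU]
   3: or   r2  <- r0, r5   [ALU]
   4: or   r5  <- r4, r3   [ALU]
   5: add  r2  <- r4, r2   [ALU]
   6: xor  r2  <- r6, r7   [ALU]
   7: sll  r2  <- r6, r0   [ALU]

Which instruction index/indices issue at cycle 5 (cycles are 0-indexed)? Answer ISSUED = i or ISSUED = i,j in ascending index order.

ISSUED = 6

t=0 i0:st.MEM ; no-port MEM/MEM
t=1 i1:ld.MEM ; WAW r0
t=2 i2:or.ALU ; RAW r0
t=3 i3,i4:or.ALU+or.ALU ; dual
t=4 i5:add.ALU ; WAW r2
t=5 i6:xor.ALU ; WAW r2
t=6 i7:sll.ALU ; tail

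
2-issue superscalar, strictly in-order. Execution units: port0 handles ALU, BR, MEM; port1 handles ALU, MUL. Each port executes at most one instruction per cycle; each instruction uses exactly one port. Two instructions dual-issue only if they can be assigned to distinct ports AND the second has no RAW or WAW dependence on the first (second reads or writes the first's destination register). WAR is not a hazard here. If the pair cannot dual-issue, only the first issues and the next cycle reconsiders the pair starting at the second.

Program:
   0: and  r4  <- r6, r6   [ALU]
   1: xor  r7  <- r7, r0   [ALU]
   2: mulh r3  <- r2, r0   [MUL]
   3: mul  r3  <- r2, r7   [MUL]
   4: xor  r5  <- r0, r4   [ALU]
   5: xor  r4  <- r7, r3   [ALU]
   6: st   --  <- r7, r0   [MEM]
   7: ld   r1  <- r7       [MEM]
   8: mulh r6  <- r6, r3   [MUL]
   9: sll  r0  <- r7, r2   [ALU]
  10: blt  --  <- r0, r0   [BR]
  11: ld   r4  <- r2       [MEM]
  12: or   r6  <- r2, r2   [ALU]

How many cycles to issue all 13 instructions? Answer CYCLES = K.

CYCLES = 8

0. and.ALU/xor.ALU @i0+i1  | pair
1. mulh.MUL @i2  | no-port MUL/MUL
2. mul.MUL/xor.ALU @i3+i4  | pair
3. xor.ALU/st.MEM @i5+i6  | pair
4. ld.MEM/mulh.MUL @i7+i8  | pair
5. sll.ALU @i9  | RAW r0
6. blt.BR @i10  | no-port BR/MEM
7. ld.MEM/or.ALU @i11+i12  | pair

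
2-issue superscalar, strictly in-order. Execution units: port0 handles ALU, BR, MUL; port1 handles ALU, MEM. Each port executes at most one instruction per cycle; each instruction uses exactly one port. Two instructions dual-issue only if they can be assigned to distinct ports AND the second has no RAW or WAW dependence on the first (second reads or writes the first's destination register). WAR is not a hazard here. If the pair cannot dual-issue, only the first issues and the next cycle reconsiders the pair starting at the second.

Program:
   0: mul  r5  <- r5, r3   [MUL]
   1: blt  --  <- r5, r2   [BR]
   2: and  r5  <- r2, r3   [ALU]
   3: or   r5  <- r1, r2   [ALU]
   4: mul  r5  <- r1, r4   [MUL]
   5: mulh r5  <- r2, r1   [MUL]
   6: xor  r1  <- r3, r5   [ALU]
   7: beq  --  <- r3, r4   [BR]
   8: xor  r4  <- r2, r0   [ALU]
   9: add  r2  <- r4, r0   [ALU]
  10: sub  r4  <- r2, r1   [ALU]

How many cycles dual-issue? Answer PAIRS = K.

  cy0 -> i0 (mul) no-port MUL/BR
  cy1 -> i1&i2 (blt;and) dual
  cy2 -> i3 (or) WAW r5
  cy3 -> i4 (mul) no-port MUL/MUL
  cy4 -> i5 (mulh) RAW r5
  cy5 -> i6&i7 (xor;beq) dual
  cy6 -> i8 (xor) RAW r4
  cy7 -> i9 (add) RAW r2
  cy8 -> i10 (sub) tail

PAIRS = 2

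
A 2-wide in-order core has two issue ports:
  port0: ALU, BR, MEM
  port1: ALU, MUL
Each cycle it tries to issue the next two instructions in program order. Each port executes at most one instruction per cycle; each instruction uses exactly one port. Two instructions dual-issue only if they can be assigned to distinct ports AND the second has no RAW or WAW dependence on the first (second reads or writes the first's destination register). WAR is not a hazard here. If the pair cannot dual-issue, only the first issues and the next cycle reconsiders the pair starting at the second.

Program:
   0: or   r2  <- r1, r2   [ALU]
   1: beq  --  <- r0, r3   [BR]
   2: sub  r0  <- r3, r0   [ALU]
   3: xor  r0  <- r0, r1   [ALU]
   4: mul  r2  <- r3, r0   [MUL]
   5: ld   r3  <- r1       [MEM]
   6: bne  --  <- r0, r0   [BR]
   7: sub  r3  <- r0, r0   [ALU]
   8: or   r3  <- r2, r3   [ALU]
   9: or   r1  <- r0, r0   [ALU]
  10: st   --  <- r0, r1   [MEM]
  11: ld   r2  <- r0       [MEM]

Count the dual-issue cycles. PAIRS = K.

PAIRS = 4

#0 head=0: or.ALU;beq.BR i0+i1 dual
#1 head=2: sub.ALU i2 RAW+WAW r0
#2 head=3: xor.ALU i3 RAW r0
#3 head=4: mul.MUL;ld.MEM i4+i5 dual
#4 head=6: bne.BR;sub.ALU i6+i7 dual
#5 head=8: or.ALU;or.ALU i8+i9 dual
#6 head=10: st.MEM i10 no-port MEM/MEM
#7 head=11: ld.MEM i11 tail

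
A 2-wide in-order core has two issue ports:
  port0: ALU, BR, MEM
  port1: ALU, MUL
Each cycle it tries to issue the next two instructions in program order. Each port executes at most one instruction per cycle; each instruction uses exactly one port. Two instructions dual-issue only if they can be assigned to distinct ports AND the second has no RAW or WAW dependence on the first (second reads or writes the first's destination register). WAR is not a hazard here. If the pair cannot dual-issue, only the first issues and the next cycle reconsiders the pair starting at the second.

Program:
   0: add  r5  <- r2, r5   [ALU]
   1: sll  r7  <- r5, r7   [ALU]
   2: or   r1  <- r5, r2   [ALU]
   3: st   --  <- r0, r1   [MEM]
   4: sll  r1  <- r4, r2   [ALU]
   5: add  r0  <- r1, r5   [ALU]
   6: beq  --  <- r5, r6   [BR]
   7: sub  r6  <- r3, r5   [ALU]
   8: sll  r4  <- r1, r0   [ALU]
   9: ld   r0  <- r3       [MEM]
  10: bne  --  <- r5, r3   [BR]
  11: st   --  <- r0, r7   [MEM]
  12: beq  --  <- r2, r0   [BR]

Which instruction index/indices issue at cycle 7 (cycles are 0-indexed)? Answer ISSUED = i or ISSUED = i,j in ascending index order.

ISSUED = 11

  cy0 -> i0 (add.ALU) RAW r5
  cy1 -> i1/i2 (sll.ALU or.ALU) 2-wide
  cy2 -> i3/i4 (st.MEM sll.ALU) 2-wide
  cy3 -> i5/i6 (add.ALU beq.BR) 2-wide
  cy4 -> i7/i8 (sub.ALU sll.ALU) 2-wide
  cy5 -> i9 (ld.MEM) no-port MEM/BR
  cy6 -> i10 (bne.BR) no-port BR/MEM
  cy7 -> i11 (st.MEM) no-port MEM/BR
  cy8 -> i12 (beq.BR) tail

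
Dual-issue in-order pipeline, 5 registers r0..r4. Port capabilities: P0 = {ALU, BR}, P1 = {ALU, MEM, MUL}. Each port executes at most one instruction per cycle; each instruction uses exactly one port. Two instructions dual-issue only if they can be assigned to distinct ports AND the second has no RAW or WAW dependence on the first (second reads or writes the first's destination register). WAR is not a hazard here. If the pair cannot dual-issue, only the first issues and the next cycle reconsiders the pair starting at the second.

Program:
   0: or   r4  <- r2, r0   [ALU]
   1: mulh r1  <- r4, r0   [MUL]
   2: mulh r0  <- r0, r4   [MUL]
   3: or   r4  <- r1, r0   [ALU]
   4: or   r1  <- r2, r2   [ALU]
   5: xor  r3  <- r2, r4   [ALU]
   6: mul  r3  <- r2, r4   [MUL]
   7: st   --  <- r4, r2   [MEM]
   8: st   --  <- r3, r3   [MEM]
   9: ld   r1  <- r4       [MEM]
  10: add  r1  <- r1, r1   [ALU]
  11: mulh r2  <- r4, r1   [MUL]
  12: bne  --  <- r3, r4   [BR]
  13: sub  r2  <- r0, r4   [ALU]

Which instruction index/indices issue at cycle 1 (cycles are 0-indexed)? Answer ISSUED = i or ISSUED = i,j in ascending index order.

c0: i0 or  RAW r4
c1: i1 mulh  no-port MUL/MUL
c2: i2 mulh  RAW r0
c3: i3,i4 or+or  2-wide
c4: i5 xor  WAW r3
c5: i6 mul  no-port MUL/MEM
c6: i7 st  no-port MEM/MEM
c7: i8 st  no-port MEM/MEM
c8: i9 ld  RAW+WAW r1
c9: i10 add  RAW r1
c10: i11,i12 mulh+bne  2-wide
c11: i13 sub  tail

ISSUED = 1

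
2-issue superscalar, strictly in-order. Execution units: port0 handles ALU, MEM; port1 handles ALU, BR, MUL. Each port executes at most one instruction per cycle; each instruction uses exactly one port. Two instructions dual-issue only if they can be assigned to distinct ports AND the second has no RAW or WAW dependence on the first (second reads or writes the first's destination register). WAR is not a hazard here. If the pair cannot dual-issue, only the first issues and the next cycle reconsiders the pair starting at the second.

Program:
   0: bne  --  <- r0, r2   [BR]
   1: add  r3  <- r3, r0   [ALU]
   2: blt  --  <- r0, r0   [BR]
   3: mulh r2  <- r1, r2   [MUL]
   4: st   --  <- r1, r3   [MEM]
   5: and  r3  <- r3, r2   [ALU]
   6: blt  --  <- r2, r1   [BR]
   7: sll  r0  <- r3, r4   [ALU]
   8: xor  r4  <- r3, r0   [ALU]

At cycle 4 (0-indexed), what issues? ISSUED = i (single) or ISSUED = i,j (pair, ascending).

c0: i0+i1 bne.BR add.ALU  dual
c1: i2 blt.BR  no-port BR/MUL
c2: i3+i4 mulh.MUL st.MEM  dual
c3: i5+i6 and.ALU blt.BR  dual
c4: i7 sll.ALU  RAW r0
c5: i8 xor.ALU  tail

ISSUED = 7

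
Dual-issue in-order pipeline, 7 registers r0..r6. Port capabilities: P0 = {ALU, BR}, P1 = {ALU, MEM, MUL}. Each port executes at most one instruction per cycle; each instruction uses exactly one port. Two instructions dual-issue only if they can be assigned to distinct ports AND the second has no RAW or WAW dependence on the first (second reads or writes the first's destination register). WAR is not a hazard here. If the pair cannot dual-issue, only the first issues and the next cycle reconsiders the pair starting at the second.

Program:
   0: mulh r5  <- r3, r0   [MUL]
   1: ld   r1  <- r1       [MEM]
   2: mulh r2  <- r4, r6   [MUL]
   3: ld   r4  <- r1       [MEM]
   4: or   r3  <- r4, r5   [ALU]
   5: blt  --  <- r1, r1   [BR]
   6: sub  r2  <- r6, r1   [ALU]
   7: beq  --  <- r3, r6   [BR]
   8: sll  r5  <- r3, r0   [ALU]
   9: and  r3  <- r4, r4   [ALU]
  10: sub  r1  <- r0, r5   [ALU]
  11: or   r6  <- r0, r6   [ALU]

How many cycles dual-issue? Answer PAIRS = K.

  cy0 -> i0 (mulh) no-port MUL/MEM
  cy1 -> i1 (ld) no-port MEM/MUL
  cy2 -> i2 (mulh) no-port MUL/MEM
  cy3 -> i3 (ld) RAW r4
  cy4 -> i4,i5 (or/blt) 2-wide
  cy5 -> i6,i7 (sub/beq) 2-wide
  cy6 -> i8,i9 (sll/and) 2-wide
  cy7 -> i10,i11 (sub/or) 2-wide

PAIRS = 4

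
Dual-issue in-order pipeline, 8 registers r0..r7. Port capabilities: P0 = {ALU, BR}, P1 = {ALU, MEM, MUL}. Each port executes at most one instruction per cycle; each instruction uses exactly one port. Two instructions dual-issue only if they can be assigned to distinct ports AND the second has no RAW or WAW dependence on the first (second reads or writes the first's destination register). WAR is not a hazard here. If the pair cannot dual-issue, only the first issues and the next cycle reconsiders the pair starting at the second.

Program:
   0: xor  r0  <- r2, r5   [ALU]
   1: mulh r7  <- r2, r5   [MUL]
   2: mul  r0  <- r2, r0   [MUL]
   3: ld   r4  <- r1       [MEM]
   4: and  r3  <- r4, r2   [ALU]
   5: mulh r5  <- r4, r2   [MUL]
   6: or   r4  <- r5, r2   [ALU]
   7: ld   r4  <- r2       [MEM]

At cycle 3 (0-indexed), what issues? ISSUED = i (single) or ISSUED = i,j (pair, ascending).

#0 head=0: xor mulh i0&i1 2-wide
#1 head=2: mul i2 no-port MUL/MEM
#2 head=3: ld i3 RAW r4
#3 head=4: and mulh i4&i5 2-wide
#4 head=6: or i6 WAW r4
#5 head=7: ld i7 tail

ISSUED = 4,5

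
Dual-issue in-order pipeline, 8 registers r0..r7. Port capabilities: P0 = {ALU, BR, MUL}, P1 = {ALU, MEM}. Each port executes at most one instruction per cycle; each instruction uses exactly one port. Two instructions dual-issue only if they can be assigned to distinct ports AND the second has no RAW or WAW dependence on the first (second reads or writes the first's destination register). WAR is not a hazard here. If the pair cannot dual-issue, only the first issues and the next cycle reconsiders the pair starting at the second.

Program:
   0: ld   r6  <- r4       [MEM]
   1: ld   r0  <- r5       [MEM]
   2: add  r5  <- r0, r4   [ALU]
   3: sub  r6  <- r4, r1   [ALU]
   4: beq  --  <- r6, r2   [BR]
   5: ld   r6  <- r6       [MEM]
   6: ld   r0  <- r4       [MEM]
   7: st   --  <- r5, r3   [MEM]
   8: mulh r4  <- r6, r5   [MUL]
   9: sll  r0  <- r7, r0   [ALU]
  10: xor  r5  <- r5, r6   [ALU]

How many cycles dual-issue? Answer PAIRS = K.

c0: i0 ld.MEM  no-port MEM/MEM
c1: i1 ld.MEM  RAW r0
c2: i2/i3 add.ALU+sub.ALU  2-wide
c3: i4/i5 beq.BR+ld.MEM  2-wide
c4: i6 ld.MEM  no-port MEM/MEM
c5: i7/i8 st.MEM+mulh.MUL  2-wide
c6: i9/i10 sll.ALU+xor.ALU  2-wide

PAIRS = 4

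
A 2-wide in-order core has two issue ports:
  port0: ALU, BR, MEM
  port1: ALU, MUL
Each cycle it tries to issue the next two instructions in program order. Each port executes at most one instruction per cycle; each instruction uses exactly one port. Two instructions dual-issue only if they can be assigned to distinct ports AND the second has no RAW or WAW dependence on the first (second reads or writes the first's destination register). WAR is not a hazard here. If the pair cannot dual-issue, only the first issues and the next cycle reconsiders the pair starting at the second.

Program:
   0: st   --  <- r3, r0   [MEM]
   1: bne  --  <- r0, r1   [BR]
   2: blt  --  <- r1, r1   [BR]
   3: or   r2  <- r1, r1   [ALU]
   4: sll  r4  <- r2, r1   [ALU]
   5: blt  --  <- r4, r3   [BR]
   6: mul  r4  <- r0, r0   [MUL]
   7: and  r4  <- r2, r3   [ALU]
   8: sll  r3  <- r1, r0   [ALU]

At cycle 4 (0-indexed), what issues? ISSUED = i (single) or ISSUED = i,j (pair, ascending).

c0: i0 st  no-port MEM/BR
c1: i1 bne  no-port BR/BR
c2: i2/i3 blt or  dual
c3: i4 sll  RAW r4
c4: i5/i6 blt mul  dual
c5: i7/i8 and sll  dual

ISSUED = 5,6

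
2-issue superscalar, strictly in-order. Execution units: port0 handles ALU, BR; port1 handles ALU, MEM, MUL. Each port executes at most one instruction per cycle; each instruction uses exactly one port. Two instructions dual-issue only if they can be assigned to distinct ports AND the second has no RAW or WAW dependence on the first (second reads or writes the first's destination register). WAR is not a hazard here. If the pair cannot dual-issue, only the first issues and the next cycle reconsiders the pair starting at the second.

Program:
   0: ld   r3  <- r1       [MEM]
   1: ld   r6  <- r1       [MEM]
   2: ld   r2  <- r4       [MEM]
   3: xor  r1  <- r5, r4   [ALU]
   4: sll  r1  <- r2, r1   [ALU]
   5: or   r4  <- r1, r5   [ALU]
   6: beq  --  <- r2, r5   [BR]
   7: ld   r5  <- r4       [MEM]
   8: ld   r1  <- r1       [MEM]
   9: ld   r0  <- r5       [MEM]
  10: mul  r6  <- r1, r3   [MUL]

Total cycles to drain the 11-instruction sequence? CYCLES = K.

CYCLES = 9

#0 head=0: ld.MEM i0 no-port MEM/MEM
#1 head=1: ld.MEM i1 no-port MEM/MEM
#2 head=2: ld.MEM xor.ALU i2/i3 pair
#3 head=4: sll.ALU i4 RAW r1
#4 head=5: or.ALU beq.BR i5/i6 pair
#5 head=7: ld.MEM i7 no-port MEM/MEM
#6 head=8: ld.MEM i8 no-port MEM/MEM
#7 head=9: ld.MEM i9 no-port MEM/MUL
#8 head=10: mul.MUL i10 tail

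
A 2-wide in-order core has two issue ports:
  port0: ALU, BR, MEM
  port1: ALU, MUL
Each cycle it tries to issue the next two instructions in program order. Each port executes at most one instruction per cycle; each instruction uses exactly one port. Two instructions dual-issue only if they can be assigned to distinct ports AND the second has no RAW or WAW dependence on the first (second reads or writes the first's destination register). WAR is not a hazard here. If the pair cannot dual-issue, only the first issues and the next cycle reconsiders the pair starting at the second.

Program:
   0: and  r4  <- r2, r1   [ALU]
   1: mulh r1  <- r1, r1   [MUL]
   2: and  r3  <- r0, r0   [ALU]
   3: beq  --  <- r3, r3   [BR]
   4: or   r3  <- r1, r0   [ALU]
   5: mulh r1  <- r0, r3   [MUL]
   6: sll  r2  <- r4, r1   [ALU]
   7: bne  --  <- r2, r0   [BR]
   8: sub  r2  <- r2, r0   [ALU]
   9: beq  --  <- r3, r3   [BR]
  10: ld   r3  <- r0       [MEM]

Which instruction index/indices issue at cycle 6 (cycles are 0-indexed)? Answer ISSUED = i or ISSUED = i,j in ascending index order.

[0] i0,i1  and;mulh  -- 2-wide
[1] i2  and  -- RAW r3
[2] i3,i4  beq;or  -- 2-wide
[3] i5  mulh  -- RAW r1
[4] i6  sll  -- RAW r2
[5] i7,i8  bne;sub  -- 2-wide
[6] i9  beq  -- no-port BR/MEM
[7] i10  ld  -- tail

ISSUED = 9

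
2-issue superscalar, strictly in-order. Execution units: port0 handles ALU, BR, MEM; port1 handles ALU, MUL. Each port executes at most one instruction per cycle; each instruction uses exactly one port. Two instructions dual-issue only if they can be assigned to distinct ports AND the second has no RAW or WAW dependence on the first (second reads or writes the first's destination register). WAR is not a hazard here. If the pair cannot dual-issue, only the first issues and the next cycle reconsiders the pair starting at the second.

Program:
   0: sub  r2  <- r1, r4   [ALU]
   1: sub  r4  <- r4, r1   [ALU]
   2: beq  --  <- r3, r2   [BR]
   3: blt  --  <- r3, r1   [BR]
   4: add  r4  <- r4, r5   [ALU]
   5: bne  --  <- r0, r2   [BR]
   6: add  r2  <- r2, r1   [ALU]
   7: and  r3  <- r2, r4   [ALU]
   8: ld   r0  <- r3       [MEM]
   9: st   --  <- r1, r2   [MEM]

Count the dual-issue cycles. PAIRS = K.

#0 head=0: sub.ALU+sub.ALU i0/i1 pair
#1 head=2: beq.BR i2 no-port BR/BR
#2 head=3: blt.BR+add.ALU i3/i4 pair
#3 head=5: bne.BR+add.ALU i5/i6 pair
#4 head=7: and.ALU i7 RAW r3
#5 head=8: ld.MEM i8 no-port MEM/MEM
#6 head=9: st.MEM i9 tail

PAIRS = 3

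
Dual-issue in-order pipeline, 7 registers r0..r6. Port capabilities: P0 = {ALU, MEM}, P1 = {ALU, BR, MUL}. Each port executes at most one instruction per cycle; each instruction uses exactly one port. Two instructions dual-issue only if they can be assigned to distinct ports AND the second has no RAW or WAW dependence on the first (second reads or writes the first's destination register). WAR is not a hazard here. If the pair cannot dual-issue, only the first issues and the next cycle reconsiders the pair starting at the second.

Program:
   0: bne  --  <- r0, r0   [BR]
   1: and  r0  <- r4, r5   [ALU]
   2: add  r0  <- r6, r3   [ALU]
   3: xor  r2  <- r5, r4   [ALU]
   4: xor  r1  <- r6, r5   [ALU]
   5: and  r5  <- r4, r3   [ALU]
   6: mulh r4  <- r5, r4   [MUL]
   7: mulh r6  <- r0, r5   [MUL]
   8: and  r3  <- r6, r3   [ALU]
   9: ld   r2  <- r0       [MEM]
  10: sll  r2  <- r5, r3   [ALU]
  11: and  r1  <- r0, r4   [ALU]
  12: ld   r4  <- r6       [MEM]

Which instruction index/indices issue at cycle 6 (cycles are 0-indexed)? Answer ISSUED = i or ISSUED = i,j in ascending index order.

t=0 i0/i1:bne and ; 2-wide
t=1 i2/i3:add xor ; 2-wide
t=2 i4/i5:xor and ; 2-wide
t=3 i6:mulh ; no-port MUL/MUL
t=4 i7:mulh ; RAW r6
t=5 i8/i9:and ld ; 2-wide
t=6 i10/i11:sll and ; 2-wide
t=7 i12:ld ; tail

ISSUED = 10,11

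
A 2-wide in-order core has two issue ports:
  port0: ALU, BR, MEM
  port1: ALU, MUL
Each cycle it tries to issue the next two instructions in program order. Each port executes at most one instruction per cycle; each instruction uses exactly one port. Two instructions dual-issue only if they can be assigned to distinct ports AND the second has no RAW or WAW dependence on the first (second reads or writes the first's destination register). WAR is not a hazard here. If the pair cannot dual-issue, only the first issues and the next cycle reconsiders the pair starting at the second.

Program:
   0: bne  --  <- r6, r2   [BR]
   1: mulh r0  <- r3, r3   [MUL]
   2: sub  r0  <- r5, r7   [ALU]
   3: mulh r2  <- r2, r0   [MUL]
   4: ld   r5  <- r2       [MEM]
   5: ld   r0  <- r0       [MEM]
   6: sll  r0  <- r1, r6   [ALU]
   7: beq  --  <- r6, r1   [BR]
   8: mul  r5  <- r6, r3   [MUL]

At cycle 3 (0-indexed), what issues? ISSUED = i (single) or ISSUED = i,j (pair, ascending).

ISSUED = 4

[0] i0,i1  bne.BR/mulh.MUL  -- 2-wide
[1] i2  sub.ALU  -- RAW r0
[2] i3  mulh.MUL  -- RAW r2
[3] i4  ld.MEM  -- no-port MEM/MEM
[4] i5  ld.MEM  -- WAW r0
[5] i6,i7  sll.ALU/beq.BR  -- 2-wide
[6] i8  mul.MUL  -- tail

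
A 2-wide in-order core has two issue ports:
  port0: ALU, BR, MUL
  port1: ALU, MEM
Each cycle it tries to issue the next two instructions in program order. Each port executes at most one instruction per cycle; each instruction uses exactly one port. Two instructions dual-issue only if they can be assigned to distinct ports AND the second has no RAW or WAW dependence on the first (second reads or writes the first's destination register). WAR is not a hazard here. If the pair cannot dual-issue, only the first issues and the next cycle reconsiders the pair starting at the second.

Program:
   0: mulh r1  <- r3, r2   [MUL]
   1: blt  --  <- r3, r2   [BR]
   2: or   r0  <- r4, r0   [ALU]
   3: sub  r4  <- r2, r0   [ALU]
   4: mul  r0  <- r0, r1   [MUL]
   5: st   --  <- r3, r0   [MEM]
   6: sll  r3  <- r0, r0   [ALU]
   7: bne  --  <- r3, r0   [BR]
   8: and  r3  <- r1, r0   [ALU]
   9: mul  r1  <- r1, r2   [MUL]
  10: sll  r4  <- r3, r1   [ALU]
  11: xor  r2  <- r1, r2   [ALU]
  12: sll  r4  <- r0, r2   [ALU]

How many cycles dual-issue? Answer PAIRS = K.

  cy0 -> i0 (mulh.MUL) no-port MUL/BR
  cy1 -> i1/i2 (blt.BR;or.ALU) dual
  cy2 -> i3/i4 (sub.ALU;mul.MUL) dual
  cy3 -> i5/i6 (st.MEM;sll.ALU) dual
  cy4 -> i7/i8 (bne.BR;and.ALU) dual
  cy5 -> i9 (mul.MUL) RAW r1
  cy6 -> i10/i11 (sll.ALU;xor.ALU) dual
  cy7 -> i12 (sll.ALU) tail

PAIRS = 5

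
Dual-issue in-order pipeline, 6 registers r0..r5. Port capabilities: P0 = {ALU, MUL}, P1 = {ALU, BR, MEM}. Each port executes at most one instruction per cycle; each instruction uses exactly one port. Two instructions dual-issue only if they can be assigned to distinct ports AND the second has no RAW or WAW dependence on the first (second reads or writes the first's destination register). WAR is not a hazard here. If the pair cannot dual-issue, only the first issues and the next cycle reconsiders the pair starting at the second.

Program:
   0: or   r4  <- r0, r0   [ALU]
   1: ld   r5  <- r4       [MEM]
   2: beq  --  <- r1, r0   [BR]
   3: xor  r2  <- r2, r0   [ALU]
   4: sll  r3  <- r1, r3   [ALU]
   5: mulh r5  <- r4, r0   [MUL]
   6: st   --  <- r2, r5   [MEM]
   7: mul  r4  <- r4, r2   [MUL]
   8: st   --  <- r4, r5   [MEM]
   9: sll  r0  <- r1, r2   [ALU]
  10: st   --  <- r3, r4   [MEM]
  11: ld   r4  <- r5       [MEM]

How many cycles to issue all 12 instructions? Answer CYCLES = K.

CYCLES = 8

t=0 i0:or ; RAW r4
t=1 i1:ld ; no-port MEM/BR
t=2 i2&i3:beq+xor ; 2-wide
t=3 i4&i5:sll+mulh ; 2-wide
t=4 i6&i7:st+mul ; 2-wide
t=5 i8&i9:st+sll ; 2-wide
t=6 i10:st ; no-port MEM/MEM
t=7 i11:ld ; tail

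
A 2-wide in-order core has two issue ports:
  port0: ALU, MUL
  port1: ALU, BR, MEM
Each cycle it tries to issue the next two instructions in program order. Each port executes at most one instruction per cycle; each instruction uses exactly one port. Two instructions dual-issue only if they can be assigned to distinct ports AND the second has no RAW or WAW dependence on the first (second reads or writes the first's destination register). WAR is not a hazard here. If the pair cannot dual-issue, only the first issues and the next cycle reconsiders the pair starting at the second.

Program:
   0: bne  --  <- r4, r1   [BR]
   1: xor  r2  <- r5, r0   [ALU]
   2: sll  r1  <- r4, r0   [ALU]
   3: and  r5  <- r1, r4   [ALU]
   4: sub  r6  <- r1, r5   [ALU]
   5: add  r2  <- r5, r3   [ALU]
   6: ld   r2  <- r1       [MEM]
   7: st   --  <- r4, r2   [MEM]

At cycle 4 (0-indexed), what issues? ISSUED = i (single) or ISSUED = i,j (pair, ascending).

ISSUED = 6

[0] i0/i1  bne+xor  -- dual
[1] i2  sll  -- RAW r1
[2] i3  and  -- RAW r5
[3] i4/i5  sub+add  -- dual
[4] i6  ld  -- no-port MEM/MEM
[5] i7  st  -- tail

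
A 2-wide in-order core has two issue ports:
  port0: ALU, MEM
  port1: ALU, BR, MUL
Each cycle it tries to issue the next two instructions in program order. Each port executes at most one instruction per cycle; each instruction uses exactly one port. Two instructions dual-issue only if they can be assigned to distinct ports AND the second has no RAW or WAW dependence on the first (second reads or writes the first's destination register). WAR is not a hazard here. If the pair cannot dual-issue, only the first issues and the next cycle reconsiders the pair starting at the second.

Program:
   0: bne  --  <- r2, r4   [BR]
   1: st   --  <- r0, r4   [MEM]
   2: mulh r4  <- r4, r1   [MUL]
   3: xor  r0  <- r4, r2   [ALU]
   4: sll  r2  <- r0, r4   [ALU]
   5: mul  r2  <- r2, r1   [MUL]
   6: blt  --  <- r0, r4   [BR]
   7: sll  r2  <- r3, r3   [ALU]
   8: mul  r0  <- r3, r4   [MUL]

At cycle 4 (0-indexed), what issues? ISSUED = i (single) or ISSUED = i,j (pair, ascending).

t=0 i0&i1:bne.BR+st.MEM ; 2-wide
t=1 i2:mulh.MUL ; RAW r4
t=2 i3:xor.ALU ; RAW r0
t=3 i4:sll.ALU ; RAW+WAW r2
t=4 i5:mul.MUL ; no-port MUL/BR
t=5 i6&i7:blt.BR+sll.ALU ; 2-wide
t=6 i8:mul.MUL ; tail

ISSUED = 5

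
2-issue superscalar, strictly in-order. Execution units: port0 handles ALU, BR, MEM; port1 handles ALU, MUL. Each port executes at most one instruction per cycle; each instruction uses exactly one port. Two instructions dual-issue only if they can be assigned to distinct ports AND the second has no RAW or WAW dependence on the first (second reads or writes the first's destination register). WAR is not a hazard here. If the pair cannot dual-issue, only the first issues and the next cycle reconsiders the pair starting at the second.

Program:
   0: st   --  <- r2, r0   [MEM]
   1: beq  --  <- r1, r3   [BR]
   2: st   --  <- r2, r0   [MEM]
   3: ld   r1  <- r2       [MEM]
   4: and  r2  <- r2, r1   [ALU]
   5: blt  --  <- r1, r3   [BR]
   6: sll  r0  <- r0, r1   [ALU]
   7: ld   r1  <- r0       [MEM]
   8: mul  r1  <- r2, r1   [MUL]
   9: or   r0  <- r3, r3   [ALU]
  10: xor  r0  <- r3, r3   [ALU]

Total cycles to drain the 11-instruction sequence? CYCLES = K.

CYCLES = 9

c0: i0 st  no-port MEM/BR
c1: i1 beq  no-port BR/MEM
c2: i2 st  no-port MEM/MEM
c3: i3 ld  RAW r1
c4: i4&i5 and blt  dual
c5: i6 sll  RAW r0
c6: i7 ld  RAW+WAW r1
c7: i8&i9 mul or  dual
c8: i10 xor  tail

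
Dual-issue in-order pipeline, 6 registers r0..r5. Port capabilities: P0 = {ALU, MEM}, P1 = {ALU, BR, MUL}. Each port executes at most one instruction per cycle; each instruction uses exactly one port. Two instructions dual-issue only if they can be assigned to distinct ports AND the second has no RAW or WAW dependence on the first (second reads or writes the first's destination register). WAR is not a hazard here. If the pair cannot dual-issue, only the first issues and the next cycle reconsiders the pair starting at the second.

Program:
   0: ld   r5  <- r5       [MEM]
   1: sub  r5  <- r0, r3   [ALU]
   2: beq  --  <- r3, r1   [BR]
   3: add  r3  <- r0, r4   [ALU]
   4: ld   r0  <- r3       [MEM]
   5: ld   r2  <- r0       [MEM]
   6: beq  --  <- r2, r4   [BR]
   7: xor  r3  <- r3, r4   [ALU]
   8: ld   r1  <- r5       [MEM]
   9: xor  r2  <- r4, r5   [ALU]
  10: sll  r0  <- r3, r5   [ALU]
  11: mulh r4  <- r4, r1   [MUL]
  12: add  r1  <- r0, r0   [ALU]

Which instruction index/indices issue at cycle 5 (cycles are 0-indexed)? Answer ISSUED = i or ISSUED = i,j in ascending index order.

[0] i0  ld.MEM  -- WAW r5
[1] i1+i2  sub.ALU+beq.BR  -- 2-wide
[2] i3  add.ALU  -- RAW r3
[3] i4  ld.MEM  -- no-port MEM/MEM
[4] i5  ld.MEM  -- RAW r2
[5] i6+i7  beq.BR+xor.ALU  -- 2-wide
[6] i8+i9  ld.MEM+xor.ALU  -- 2-wide
[7] i10+i11  sll.ALU+mulh.MUL  -- 2-wide
[8] i12  add.ALU  -- tail

ISSUED = 6,7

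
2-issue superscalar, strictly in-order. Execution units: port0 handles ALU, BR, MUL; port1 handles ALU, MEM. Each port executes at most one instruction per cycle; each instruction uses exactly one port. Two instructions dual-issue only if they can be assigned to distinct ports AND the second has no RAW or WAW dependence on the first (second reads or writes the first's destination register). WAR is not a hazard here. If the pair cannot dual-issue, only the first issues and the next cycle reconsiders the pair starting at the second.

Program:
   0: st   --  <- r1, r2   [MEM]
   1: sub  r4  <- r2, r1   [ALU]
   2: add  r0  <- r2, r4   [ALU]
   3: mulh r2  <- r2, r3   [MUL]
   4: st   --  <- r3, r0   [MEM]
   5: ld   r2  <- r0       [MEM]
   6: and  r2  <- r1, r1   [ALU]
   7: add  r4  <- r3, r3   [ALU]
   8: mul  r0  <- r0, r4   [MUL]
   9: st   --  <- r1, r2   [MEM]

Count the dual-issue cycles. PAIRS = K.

PAIRS = 4

c0: i0,i1 st.MEM+sub.ALU  dual
c1: i2,i3 add.ALU+mulh.MUL  dual
c2: i4 st.MEM  no-port MEM/MEM
c3: i5 ld.MEM  WAW r2
c4: i6,i7 and.ALU+add.ALU  dual
c5: i8,i9 mul.MUL+st.MEM  dual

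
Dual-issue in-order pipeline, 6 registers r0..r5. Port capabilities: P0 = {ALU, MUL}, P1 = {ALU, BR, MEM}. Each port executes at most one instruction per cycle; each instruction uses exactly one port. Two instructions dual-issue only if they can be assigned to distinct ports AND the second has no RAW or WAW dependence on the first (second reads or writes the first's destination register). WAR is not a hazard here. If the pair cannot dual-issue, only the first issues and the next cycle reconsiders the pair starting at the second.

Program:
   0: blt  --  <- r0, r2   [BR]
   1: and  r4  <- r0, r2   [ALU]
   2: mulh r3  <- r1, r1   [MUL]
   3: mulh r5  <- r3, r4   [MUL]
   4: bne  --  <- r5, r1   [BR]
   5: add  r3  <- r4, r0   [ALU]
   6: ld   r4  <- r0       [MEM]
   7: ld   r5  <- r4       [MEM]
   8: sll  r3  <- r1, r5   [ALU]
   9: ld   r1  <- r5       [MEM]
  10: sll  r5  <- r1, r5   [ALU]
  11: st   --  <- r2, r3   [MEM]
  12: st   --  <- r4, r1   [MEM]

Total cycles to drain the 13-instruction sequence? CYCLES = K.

CYCLES = 9

[0] i0&i1  blt;and  -- dual
[1] i2  mulh  -- no-port MUL/MUL
[2] i3  mulh  -- RAW r5
[3] i4&i5  bne;add  -- dual
[4] i6  ld  -- no-port MEM/MEM
[5] i7  ld  -- RAW r5
[6] i8&i9  sll;ld  -- dual
[7] i10&i11  sll;st  -- dual
[8] i12  st  -- tail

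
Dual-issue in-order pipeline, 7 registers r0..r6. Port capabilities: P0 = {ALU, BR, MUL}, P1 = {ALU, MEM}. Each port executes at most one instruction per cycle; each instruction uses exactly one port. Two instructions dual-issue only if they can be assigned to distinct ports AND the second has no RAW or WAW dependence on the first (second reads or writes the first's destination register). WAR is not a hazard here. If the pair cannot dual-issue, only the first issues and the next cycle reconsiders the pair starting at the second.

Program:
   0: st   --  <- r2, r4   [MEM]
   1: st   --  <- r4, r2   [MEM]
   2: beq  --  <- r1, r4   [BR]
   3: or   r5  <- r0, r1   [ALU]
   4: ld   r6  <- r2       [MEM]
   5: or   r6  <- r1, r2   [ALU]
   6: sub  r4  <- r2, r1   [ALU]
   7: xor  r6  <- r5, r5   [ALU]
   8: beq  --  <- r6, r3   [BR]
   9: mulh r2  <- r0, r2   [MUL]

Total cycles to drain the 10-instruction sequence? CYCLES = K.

CYCLES = 7

#0 head=0: st i0 no-port MEM/MEM
#1 head=1: st/beq i1/i2 dual
#2 head=3: or/ld i3/i4 dual
#3 head=5: or/sub i5/i6 dual
#4 head=7: xor i7 RAW r6
#5 head=8: beq i8 no-port BR/MUL
#6 head=9: mulh i9 tail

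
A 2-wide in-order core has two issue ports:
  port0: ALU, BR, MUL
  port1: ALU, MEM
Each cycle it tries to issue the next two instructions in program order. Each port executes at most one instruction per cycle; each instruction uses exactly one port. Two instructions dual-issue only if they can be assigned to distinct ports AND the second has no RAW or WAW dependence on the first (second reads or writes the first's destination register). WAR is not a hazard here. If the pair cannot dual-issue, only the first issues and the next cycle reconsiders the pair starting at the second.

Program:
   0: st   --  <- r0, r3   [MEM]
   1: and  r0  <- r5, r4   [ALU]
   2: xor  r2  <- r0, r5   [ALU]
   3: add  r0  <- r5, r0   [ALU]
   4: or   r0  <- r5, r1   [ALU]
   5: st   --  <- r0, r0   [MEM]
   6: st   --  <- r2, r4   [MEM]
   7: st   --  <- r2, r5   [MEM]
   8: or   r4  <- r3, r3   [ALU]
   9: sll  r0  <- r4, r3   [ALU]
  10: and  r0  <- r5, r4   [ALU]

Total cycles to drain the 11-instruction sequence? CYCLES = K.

CYCLES = 8

0. st.MEM and.ALU @i0+i1  | 2-wide
1. xor.ALU add.ALU @i2+i3  | 2-wide
2. or.ALU @i4  | RAW r0
3. st.MEM @i5  | no-port MEM/MEM
4. st.MEM @i6  | no-port MEM/MEM
5. st.MEM or.ALU @i7+i8  | 2-wide
6. sll.ALU @i9  | WAW r0
7. and.ALU @i10  | tail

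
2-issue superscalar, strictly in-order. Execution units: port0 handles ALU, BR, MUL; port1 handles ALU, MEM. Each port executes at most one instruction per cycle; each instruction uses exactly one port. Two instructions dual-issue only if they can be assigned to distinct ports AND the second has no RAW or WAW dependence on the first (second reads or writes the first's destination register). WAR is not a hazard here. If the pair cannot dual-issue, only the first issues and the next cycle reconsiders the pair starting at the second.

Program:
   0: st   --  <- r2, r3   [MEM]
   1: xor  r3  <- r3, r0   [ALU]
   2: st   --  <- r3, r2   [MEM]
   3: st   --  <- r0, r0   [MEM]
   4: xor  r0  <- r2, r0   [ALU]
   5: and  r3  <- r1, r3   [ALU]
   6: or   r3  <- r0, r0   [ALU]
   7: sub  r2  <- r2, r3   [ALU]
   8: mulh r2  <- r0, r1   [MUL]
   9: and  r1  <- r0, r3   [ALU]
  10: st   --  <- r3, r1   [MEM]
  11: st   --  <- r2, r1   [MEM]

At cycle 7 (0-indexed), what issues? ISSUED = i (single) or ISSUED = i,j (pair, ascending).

ISSUED = 10

[0] i0+i1  st.MEM xor.ALU  -- 2-wide
[1] i2  st.MEM  -- no-port MEM/MEM
[2] i3+i4  st.MEM xor.ALU  -- 2-wide
[3] i5  and.ALU  -- WAW r3
[4] i6  or.ALU  -- RAW r3
[5] i7  sub.ALU  -- WAW r2
[6] i8+i9  mulh.MUL and.ALU  -- 2-wide
[7] i10  st.MEM  -- no-port MEM/MEM
[8] i11  st.MEM  -- tail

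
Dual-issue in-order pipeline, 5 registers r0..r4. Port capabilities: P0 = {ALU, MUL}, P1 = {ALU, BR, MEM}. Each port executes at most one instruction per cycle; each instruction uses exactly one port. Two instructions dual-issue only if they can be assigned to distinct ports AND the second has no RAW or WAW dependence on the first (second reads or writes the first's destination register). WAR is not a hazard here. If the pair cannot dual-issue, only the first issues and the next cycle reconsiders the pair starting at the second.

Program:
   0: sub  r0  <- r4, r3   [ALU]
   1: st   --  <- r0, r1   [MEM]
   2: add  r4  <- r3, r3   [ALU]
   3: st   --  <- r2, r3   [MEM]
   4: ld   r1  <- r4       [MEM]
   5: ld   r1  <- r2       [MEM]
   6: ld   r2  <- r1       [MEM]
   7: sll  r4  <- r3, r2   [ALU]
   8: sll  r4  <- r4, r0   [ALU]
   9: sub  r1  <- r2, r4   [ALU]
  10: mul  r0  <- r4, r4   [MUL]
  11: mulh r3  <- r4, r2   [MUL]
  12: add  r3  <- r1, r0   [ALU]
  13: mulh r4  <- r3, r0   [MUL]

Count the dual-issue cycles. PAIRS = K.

PAIRS = 2

#0 head=0: sub i0 RAW r0
#1 head=1: st+add i1,i2 dual
#2 head=3: st i3 no-port MEM/MEM
#3 head=4: ld i4 no-port MEM/MEM
#4 head=5: ld i5 no-port MEM/MEM
#5 head=6: ld i6 RAW r2
#6 head=7: sll i7 RAW+WAW r4
#7 head=8: sll i8 RAW r4
#8 head=9: sub+mul i9,i10 dual
#9 head=11: mulh i11 WAW r3
#10 head=12: add i12 RAW r3
#11 head=13: mulh i13 tail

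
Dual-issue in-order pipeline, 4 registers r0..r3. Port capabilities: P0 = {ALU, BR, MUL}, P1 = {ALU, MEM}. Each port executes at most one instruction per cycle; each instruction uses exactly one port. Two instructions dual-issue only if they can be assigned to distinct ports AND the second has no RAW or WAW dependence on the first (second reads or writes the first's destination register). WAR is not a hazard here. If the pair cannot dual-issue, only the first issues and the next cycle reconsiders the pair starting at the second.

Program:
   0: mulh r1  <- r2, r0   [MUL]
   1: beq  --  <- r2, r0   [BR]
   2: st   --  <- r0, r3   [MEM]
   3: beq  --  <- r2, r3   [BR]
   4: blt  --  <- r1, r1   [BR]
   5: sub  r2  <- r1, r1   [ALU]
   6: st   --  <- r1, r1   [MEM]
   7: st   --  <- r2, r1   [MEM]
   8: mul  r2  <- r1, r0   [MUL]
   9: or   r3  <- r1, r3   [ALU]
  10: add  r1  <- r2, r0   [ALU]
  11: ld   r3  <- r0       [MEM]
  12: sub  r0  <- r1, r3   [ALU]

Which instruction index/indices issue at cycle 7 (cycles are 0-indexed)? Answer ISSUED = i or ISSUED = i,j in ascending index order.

[0] i0  mulh.MUL  -- no-port MUL/BR
[1] i1,i2  beq.BR+st.MEM  -- pair
[2] i3  beq.BR  -- no-port BR/BR
[3] i4,i5  blt.BR+sub.ALU  -- pair
[4] i6  st.MEM  -- no-port MEM/MEM
[5] i7,i8  st.MEM+mul.MUL  -- pair
[6] i9,i10  or.ALU+add.ALU  -- pair
[7] i11  ld.MEM  -- RAW r3
[8] i12  sub.ALU  -- tail

ISSUED = 11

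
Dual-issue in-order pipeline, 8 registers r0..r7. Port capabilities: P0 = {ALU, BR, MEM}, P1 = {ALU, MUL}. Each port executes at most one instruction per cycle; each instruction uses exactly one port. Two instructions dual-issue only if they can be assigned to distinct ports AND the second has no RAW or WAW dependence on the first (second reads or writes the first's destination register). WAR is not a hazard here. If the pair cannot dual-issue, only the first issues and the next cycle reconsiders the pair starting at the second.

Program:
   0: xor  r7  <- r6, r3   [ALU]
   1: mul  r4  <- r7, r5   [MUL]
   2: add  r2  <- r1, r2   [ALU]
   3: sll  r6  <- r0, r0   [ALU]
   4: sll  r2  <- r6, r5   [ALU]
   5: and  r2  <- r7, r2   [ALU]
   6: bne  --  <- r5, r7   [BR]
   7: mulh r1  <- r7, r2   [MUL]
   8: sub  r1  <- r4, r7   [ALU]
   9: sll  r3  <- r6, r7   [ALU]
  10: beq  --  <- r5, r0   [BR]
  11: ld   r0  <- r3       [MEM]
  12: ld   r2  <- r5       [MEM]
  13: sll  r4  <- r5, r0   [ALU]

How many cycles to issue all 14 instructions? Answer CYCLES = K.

CYCLES = 10

  cy0 -> i0 (xor) RAW r7
  cy1 -> i1+i2 (mul;add) dual
  cy2 -> i3 (sll) RAW r6
  cy3 -> i4 (sll) RAW+WAW r2
  cy4 -> i5+i6 (and;bne) dual
  cy5 -> i7 (mulh) WAW r1
  cy6 -> i8+i9 (sub;sll) dual
  cy7 -> i10 (beq) no-port BR/MEM
  cy8 -> i11 (ld) no-port MEM/MEM
  cy9 -> i12+i13 (ld;sll) dual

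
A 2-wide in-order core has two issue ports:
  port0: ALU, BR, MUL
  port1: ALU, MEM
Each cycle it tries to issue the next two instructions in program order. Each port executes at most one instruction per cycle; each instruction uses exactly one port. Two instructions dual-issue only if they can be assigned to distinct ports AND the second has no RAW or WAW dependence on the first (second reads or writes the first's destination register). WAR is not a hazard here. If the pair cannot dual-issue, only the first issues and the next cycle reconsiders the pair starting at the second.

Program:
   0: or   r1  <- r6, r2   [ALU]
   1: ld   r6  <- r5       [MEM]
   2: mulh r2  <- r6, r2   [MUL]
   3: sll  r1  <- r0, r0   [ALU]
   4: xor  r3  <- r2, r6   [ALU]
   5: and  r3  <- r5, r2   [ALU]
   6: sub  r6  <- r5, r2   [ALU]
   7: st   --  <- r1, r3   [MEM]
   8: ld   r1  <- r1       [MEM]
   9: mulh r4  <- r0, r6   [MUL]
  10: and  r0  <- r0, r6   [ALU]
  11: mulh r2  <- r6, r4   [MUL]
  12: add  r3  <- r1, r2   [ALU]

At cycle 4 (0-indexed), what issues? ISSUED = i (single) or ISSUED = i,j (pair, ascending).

ISSUED = 7

c0: i0+i1 or.ALU+ld.MEM  2-wide
c1: i2+i3 mulh.MUL+sll.ALU  2-wide
c2: i4 xor.ALU  WAW r3
c3: i5+i6 and.ALU+sub.ALU  2-wide
c4: i7 st.MEM  no-port MEM/MEM
c5: i8+i9 ld.MEM+mulh.MUL  2-wide
c6: i10+i11 and.ALU+mulh.MUL  2-wide
c7: i12 add.ALU  tail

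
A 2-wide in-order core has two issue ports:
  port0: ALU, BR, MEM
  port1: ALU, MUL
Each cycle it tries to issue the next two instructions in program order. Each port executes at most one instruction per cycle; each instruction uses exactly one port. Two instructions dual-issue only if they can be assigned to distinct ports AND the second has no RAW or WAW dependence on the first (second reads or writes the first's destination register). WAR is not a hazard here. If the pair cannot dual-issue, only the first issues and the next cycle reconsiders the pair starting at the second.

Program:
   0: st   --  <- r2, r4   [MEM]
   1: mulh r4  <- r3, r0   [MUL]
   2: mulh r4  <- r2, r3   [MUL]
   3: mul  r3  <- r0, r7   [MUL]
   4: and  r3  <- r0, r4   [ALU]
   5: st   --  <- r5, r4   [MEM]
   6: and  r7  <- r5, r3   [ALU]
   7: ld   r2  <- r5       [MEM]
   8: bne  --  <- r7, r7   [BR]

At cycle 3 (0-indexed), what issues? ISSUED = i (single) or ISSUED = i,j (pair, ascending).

ISSUED = 4,5

c0: i0&i1 st+mulh  dual
c1: i2 mulh  no-port MUL/MUL
c2: i3 mul  WAW r3
c3: i4&i5 and+st  dual
c4: i6&i7 and+ld  dual
c5: i8 bne  tail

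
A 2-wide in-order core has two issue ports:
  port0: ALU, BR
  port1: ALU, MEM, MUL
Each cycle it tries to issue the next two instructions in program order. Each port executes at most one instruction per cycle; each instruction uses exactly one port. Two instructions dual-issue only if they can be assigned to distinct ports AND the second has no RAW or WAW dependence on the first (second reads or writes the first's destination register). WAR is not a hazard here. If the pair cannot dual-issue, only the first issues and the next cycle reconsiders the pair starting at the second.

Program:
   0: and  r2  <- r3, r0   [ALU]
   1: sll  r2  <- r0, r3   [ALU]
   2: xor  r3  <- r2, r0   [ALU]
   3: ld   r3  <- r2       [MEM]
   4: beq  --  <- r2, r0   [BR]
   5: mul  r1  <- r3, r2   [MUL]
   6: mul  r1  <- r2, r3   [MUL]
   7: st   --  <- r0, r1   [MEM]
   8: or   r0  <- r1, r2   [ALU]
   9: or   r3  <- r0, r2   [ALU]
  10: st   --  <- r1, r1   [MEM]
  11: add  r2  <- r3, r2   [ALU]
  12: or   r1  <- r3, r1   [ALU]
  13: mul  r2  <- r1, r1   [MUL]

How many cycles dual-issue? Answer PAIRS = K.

#0 head=0: and i0 WAW r2
#1 head=1: sll i1 RAW r2
#2 head=2: xor i2 WAW r3
#3 head=3: ld;beq i3+i4 pair
#4 head=5: mul i5 no-port MUL/MUL
#5 head=6: mul i6 no-port MUL/MEM
#6 head=7: st;or i7+i8 pair
#7 head=9: or;st i9+i10 pair
#8 head=11: add;or i11+i12 pair
#9 head=13: mul i13 tail

PAIRS = 4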